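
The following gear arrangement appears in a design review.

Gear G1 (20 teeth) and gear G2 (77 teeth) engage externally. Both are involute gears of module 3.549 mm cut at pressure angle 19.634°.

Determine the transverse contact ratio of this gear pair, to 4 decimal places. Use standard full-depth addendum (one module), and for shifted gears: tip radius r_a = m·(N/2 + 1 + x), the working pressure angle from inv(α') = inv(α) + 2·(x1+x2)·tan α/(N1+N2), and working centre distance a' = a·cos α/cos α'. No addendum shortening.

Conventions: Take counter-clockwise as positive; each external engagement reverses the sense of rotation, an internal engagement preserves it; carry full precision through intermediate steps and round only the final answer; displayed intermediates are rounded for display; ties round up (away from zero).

1.7066

topology: single-mesh involute geometry — m = 3.549, 20T/77T pair
base radii: r_b1 = 33.426548, r_b2 = 128.692211
tip radii: r_a1 = 39.039000, r_a2 = 140.185500
no profile shift: α' = α, a' = a
action lengths: √(r_a1²−r_b1²) = 20.167037, √(r_a2²−r_b2²) = 55.590369
base pitch p_b = π·m·cos α = 10.501260
CR = (20.167037 + 55.590369 − 172.126500·sin 19.63400°)/10.501260 = 1.706565
contact ratio ≈ 1.7066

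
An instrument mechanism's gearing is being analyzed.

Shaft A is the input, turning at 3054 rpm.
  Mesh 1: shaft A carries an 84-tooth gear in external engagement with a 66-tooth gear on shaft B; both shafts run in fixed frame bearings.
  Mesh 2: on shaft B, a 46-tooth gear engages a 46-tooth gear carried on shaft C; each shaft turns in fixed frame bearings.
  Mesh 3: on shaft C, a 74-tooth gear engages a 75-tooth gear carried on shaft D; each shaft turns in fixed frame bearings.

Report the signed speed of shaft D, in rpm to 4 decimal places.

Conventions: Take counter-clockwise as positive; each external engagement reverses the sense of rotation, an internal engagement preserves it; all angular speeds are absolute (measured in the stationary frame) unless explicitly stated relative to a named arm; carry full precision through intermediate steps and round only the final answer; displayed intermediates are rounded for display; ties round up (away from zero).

-3835.0836 rpm

recognized (4 fixed axles, 3 meshes): fixed-axis compound train
mesh 1 [84T→66T]: ω = 3054.0000×84/66 = 3886.9091 rpm, sense flips to −
mesh 2 [46T→46T]: ω = 3886.9091×46/46 = 3886.9091 rpm, sense flips to +
mesh 3 [74T→75T]: ω = 3886.9091×74/75 = 3835.0836 rpm, sense flips to −
signed output speed = -3835.0836 rpm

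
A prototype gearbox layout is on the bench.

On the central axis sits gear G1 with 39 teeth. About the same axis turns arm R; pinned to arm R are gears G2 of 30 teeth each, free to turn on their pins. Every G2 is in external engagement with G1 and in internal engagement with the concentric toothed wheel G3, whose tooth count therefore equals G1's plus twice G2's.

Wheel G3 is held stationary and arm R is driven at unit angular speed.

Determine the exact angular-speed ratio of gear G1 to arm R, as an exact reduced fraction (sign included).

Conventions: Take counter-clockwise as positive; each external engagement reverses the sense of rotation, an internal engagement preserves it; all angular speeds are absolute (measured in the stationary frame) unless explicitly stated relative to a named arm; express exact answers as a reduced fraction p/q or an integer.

class = planetary set [G3 = 39+2·30 = 99; Willis about the carrier]
ring teeth: 39 + 2·30 = 99
39(ω_sun−ω_arm) = −99(ω_ring−ω_arm),  ω_ring = 0, ω_arm = 1
ω_sun = 1 − (99/39)(0−1) = 46/13
ω_out/ω_in = 46/13

46/13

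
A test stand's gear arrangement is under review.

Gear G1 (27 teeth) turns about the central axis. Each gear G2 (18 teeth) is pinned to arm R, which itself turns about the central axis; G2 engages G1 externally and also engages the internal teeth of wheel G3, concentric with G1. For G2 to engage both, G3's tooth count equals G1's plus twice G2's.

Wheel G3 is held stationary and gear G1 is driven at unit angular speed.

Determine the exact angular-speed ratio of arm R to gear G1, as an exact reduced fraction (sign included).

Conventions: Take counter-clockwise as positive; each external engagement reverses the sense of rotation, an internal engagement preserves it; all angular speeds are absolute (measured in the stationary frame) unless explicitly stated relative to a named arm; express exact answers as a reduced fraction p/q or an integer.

recognized (axles ride arm R): planetary set, 27/18/63 teeth
ring teeth: 27 + 2·18 = 63
27(ω_sun−ω_arm) = −63(ω_ring−ω_arm),  ω_ring = 0, ω_sun = 1
27(1−ω_arm) = −63(0−ω_arm)  ⇒  90·ω_arm = 27  ⇒  ω_arm = 3/10
ω_out/ω_in = 3/10

3/10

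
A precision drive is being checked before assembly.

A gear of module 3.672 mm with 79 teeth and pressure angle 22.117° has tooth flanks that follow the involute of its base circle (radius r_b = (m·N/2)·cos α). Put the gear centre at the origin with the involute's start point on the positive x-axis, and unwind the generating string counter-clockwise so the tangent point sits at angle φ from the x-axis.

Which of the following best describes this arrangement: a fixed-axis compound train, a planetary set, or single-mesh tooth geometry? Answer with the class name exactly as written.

class = single-mesh tooth geometry [base-circle involute, m = 3.672, 79T]
classification: single-mesh tooth geometry

single-mesh tooth geometry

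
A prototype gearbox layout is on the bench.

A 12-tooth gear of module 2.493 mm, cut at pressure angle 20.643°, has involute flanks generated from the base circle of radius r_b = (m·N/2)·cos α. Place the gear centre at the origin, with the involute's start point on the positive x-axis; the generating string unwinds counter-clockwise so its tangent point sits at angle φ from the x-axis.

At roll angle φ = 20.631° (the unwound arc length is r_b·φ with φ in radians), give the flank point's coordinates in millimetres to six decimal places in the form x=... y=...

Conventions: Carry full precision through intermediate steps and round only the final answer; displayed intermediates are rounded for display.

x=14.875866 y=0.215023

single-mesh involute tooth geometry (12T wheel at module 2.493)
pitch radius r_p = m·N/2 = 2.493·12/2 = 14.958000
base radius r_b = r_p·cos α = 14.958000·cos 20.643° = 13.997625
roll angle φ = 20.631° = 0.36007888 rad
x = r_b·(cos φ + φ·sin φ) = 14.875866
y = r_b·(sin φ − φ·cos φ) = 0.215023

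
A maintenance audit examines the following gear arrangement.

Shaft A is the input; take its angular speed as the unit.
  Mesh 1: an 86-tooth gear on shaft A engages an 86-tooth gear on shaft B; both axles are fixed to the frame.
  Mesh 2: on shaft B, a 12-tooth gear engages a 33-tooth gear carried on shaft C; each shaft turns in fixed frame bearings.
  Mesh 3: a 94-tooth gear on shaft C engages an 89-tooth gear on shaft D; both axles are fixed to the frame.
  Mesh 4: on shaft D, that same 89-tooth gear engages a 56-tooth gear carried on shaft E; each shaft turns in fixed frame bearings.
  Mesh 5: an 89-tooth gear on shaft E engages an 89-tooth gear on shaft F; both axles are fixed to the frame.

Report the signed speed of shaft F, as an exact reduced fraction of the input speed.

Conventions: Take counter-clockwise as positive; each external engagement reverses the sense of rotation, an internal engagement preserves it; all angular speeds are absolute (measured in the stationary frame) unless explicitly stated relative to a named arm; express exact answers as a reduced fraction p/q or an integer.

5-mesh fixed-axis compound train (all bearings frame-fixed)
mesh 1 [86T→86T]: |ω|/ω_in = 1×86/86 = 1, sense flips to −
mesh 2 [12T→33T]: |ω|/ω_in = 1×12/33 = 4/11, sense flips to +
mesh 3 [94T→89T]: |ω|/ω_in = (4/11)×94/89 = 376/979, sense flips to −
mesh 4 [89T→56T]: |ω|/ω_in = (376/979)×89/56 = 47/77, sense flips to +
mesh 5 [89T→89T]: |ω|/ω_in = (47/77)×89/89 = 47/77, sense flips to −
signed output speed (× input speed) = -47/77

-47/77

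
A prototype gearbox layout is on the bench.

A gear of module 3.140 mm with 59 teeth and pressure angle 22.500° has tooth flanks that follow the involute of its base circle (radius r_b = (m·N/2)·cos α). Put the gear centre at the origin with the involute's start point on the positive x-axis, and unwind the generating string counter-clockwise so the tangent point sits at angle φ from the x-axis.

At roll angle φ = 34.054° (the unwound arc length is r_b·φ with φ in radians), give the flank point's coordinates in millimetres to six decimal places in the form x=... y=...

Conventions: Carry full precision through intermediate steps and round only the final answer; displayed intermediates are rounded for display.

x=99.385689 y=5.780458

class = single-mesh tooth geometry [base-circle involute, m = 3.140, 59T]
pitch radius r_p = m·N/2 = 3.140·59/2 = 92.630000
base radius r_b = r_p·cos α = 92.630000·cos 22.500° = 85.578961
roll angle φ = 34.054° = 0.59435442 rad
x = r_b·(cos φ + φ·sin φ) = 99.385689
y = r_b·(sin φ − φ·cos φ) = 5.780458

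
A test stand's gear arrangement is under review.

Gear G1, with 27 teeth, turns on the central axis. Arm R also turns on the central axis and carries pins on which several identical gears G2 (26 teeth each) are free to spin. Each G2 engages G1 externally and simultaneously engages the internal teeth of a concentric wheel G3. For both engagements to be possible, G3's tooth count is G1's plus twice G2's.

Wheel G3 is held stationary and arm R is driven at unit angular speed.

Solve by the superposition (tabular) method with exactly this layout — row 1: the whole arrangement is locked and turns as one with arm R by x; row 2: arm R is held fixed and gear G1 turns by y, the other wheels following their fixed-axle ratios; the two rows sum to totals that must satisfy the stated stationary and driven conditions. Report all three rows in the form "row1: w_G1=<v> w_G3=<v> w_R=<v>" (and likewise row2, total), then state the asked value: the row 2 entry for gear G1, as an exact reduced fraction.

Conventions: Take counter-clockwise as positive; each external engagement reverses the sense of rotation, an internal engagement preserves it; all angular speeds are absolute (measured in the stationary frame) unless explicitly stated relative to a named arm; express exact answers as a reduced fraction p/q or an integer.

row1: w_G1=1 w_G3=1 w_R=1
row2: w_G1=79/27 w_G3=-1 w_R=0
total: w_G1=106/27 w_G3=0 w_R=1
asked value: 79/27

class = planetary set [G3 = 27+2·26 = 79; Willis about the carrier]
row 1: whole set turns with the arm by x
row 2 — arm fixed, fixed-axis ratios: sun y, ring −(27/79)·y, arm 0
boundary: total ω_ring = x − (27/79)·y = 0 and total ω_arm = x = 1  ⇒  y = 79/27, x = 1
row 2 ring = −(27/79)·79/27 = -1
totals (row 1 + row 2): sun 1 + 79/27 = 106/27, ring 1 + (-1) = 0, arm 1 + 0 = 1
asked cell (row2, sun) = 79/27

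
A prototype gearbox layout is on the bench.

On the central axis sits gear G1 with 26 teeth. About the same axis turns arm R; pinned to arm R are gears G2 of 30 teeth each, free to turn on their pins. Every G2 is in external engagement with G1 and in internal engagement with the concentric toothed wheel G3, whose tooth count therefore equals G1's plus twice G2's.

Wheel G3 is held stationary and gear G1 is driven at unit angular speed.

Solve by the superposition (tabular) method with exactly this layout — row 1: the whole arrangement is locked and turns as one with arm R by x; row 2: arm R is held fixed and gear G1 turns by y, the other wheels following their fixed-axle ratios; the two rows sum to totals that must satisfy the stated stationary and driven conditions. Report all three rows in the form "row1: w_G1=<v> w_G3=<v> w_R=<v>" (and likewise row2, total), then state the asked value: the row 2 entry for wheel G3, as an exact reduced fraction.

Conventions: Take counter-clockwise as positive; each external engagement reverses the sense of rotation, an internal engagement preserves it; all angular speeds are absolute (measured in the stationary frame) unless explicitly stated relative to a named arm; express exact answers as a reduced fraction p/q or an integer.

recognized (axles ride arm R): planetary set, 26/30/86 teeth
row 1 — lock + rotate with arm: ω_sun = ω_ring = ω_arm = x
row 2 (arm held, sun turns y): ω_ring = −(26/86)·y, ω_arm = 0
boundary: total ω_ring = x − (26/86)·y = 0 and total ω_sun = x + y = 1  ⇒  y = 43/56, x = 13/56
row 2 ring = −(26/86)·43/56 = -13/56
totals (row 1 + row 2): sun 13/56 + 43/56 = 1, ring 13/56 + (-13/56) = 0, arm 13/56 + 0 = 13/56
asked cell (row2, ring) = -13/56

row1: w_G1=13/56 w_G3=13/56 w_R=13/56
row2: w_G1=43/56 w_G3=-13/56 w_R=0
total: w_G1=1 w_G3=0 w_R=13/56
asked value: -13/56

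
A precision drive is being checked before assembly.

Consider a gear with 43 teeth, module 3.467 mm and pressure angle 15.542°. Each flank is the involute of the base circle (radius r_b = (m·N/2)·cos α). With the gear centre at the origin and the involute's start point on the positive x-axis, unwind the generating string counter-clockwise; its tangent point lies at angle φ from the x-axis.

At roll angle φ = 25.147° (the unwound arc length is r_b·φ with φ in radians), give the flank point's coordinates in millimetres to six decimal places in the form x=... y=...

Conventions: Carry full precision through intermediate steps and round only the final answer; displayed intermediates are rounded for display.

topology: single-mesh involute geometry — m = 3.467, N = 43
pitch radius r_p = m·N/2 = 3.467·43/2 = 74.540500
base radius r_b = r_p·cos α = 74.540500·cos 15.542° = 71.814874
roll angle φ = 25.147° = 0.43889795 rad
x = r_b·(cos φ + φ·sin φ) = 78.402219
y = r_b·(sin φ − φ·cos φ) = 1.985157

x=78.402219 y=1.985157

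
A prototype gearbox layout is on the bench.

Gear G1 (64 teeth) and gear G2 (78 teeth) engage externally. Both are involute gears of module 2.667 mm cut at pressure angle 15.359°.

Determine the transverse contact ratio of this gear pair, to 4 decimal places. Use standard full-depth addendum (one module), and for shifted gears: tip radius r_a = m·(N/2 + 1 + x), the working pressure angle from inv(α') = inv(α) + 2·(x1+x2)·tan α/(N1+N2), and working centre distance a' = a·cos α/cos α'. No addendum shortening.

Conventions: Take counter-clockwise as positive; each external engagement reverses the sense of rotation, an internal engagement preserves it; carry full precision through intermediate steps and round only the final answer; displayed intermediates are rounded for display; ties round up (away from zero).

recognized (one external pair, fixed centres): single-mesh tooth geometry, m = 2.667, N1 = 64, N2 = 78
base radii: r_b1 = 82.295955, r_b2 = 100.298195
tip radii: r_a1 = 88.011000, r_a2 = 106.680000
no profile shift: α' = α, a' = a
action lengths: √(r_a1²−r_b1²) = 31.197948, √(r_a2²−r_b2²) = 36.344112
base pitch p_b = π·m·cos α = 8.079386
CR = (31.197948 + 36.344112 − 189.357000·sin 15.35900°)/8.079386 = 2.152119
contact ratio ≈ 2.1521

2.1521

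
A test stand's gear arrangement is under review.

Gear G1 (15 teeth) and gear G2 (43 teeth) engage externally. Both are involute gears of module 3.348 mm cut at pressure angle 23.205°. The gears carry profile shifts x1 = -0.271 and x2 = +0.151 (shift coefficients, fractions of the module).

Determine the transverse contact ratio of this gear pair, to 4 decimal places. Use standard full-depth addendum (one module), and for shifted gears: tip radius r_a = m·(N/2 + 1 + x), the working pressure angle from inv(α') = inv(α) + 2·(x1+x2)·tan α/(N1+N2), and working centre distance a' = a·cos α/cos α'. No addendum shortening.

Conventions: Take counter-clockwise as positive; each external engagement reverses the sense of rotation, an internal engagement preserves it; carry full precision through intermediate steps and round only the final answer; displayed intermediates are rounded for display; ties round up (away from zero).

1.5416

class = single-mesh tooth geometry [involute pair 15T × 43T, m = 3.348]
base radii: r_b1 = 23.078625, r_b2 = 66.158725
tip radii: r_a1 = 27.550692, r_a2 = 75.835548
inv(α') = inv(23.205°) + 2·(-0.271+0.151)·tan α/(15+43) = 0.02192625  ⇒  α' = 22.63658°
a' = a·cos α / cos α' = 97.0920·cos 23.205°/cos 22.63658° = 96.685556
action lengths: √(r_a1²−r_b1²) = 15.047182, √(r_a2²−r_b2²) = 37.068227
base pitch p_b = π·m·cos α = 9.667152
CR = (15.047182 + 37.068227 − 96.685556·sin 22.63658°)/9.667152 = 1.541573
contact ratio ≈ 1.5416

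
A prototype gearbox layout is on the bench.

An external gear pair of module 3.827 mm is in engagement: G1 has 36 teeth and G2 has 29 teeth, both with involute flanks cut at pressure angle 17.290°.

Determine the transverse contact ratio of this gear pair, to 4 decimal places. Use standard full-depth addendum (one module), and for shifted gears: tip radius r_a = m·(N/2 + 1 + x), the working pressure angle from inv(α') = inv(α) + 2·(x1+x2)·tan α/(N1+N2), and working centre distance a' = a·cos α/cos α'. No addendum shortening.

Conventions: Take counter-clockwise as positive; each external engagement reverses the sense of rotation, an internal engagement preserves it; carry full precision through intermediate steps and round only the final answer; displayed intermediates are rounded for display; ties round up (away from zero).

1.8038

recognized (one external pair, fixed centres): single-mesh tooth geometry, m = 3.827, N1 = 36, N2 = 29
base radii: r_b1 = 65.773227, r_b2 = 52.983988
tip radii: r_a1 = 72.713000, r_a2 = 59.318500
no profile shift: α' = α, a' = a
action lengths: √(r_a1²−r_b1²) = 31.001016, √(r_a2²−r_b2²) = 26.671735
base pitch p_b = π·m·cos α = 11.479594
CR = (31.001016 + 26.671735 − 124.377500·sin 17.29000°)/11.479594 = 1.803786
contact ratio ≈ 1.8038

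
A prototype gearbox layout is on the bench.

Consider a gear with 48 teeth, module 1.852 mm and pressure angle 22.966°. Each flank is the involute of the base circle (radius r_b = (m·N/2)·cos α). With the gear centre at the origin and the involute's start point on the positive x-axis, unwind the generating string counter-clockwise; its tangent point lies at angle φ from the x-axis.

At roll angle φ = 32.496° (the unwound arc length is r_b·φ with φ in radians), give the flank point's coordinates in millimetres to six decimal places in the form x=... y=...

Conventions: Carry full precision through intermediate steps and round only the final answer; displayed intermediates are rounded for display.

class = single-mesh tooth geometry [base-circle involute, m = 1.852, 48T]
pitch radius r_p = m·N/2 = 1.852·48/2 = 44.448000
base radius r_b = r_p·cos α = 44.448000·cos 22.966° = 40.924898
roll angle φ = 32.496° = 0.56716219 rad
x = r_b·(cos φ + φ·sin φ) = 46.987168
y = r_b·(sin φ − φ·cos φ) = 2.409646

x=46.987168 y=2.409646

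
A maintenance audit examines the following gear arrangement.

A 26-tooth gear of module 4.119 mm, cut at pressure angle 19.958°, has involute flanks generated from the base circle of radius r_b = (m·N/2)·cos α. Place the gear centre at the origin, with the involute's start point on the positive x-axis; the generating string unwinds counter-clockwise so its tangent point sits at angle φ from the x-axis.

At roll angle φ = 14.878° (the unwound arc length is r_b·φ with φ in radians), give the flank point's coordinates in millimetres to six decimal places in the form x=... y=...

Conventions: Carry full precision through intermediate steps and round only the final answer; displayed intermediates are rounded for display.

single-mesh involute tooth geometry (26T wheel at module 4.119)
pitch radius r_p = m·N/2 = 4.119·26/2 = 53.547000
base radius r_b = r_p·cos α = 53.547000·cos 19.958° = 50.331132
roll angle φ = 14.878° = 0.25967009 rad
x = r_b·(cos φ + φ·sin φ) = 51.999512
y = r_b·(sin φ − φ·cos φ) = 0.291776

x=51.999512 y=0.291776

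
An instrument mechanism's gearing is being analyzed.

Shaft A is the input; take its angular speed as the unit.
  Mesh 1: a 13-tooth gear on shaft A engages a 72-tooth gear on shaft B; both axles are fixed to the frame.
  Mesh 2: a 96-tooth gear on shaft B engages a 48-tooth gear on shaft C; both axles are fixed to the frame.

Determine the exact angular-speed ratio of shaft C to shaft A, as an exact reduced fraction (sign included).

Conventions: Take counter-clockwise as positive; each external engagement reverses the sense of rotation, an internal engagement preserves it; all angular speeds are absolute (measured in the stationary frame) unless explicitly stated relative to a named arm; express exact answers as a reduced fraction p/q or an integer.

13/36

class = fixed-axis compound train [2 meshes; 2 ratios multiply, 2 sense flips]
mesh 1 [13T→72T]: running ratio 13/72, sense −
mesh 2 [96T→48T]: running ratio 13/36, sense +
ω_out/ω_in = 13/36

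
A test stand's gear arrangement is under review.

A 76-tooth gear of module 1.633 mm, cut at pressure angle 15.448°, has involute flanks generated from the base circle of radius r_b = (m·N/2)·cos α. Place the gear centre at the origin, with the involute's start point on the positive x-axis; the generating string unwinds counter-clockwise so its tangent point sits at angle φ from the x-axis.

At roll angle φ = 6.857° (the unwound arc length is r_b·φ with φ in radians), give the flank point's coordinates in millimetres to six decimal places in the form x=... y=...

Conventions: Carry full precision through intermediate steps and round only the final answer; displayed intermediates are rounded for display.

x=60.238951 y=0.034126

recognized (one wheel, involute flank): single-mesh tooth geometry, m = 1.633, N = 76
pitch radius r_p = m·N/2 = 1.633·76/2 = 62.054000
base radius r_b = r_p·cos α = 62.054000·cos 15.448° = 59.812150
roll angle φ = 6.857° = 0.11967723 rad
x = r_b·(cos φ + φ·sin φ) = 60.238951
y = r_b·(sin φ − φ·cos φ) = 0.034126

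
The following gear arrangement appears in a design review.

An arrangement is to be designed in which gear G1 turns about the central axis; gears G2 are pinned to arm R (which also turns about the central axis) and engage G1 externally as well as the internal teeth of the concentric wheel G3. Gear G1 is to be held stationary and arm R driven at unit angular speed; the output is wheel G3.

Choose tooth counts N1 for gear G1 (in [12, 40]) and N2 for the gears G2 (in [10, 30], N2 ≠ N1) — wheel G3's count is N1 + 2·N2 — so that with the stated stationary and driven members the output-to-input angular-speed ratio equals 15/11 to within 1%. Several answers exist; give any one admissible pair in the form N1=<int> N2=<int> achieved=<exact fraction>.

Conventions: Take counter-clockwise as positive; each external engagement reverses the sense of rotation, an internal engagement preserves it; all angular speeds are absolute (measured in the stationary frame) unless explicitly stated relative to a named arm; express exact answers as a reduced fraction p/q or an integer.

N1=16 N2=14 achieved=15/11

design class (target 15/11): planetary set
Willis with ω_sun = 0: ω_ring/ω_arm = (N1+N3)/N3; set equal to 15/11  ⇒  N3/N1 = 1/(15/11 − 1) = 11/4
N3 = N1 + 2·N2  ⇒  N2/N1 = (N3/N1 − 1)/2 = (11/4 − 1)/2 = 7/8
smallest multiple with N1 ≥ 12 and N2 ≥ 10: k = 2  ⇒  N1 = 2·8 = 16, N2 = 2·7 = 14 (N1 ≤ 40, N2 ≤ 30, N2 ≠ N1 ✓), N3 = 16 + 2·14 = 44
check: (N1+N3)/N3 with N1 = 16, N3 = 44 gives 15/11; |achieved − target| = 0 ≤ 3/220 ✓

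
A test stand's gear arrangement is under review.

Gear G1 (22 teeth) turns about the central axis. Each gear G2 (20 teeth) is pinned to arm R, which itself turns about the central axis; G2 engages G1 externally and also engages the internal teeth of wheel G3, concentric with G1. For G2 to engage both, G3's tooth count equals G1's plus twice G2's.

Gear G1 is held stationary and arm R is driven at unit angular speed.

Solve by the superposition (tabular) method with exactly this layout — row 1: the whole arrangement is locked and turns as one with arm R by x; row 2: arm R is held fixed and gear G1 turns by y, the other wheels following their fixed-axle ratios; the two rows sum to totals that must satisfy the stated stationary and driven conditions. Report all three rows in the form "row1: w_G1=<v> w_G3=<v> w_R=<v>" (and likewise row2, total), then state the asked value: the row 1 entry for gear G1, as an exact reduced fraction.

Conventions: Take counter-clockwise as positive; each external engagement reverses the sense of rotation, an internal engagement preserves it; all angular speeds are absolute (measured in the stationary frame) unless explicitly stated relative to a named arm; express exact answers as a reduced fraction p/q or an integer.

planetary set (22T centre, 20T on arm, 62T internal) — Willis relation
row 1 — lock + rotate with arm: ω_sun = ω_ring = ω_arm = x
superposition row 2 [arm held]: sun y, ring −(22/62)·y, arm 0
boundary: total ω_sun = x + y = 0 and total ω_arm = x = 1  ⇒  y = -1, x = 1
row 2 ring = −(22/62)·(-1) = 11/31
totals (row 1 + row 2): sun 1 + (-1) = 0, ring 1 + 11/31 = 42/31, arm 1 + 0 = 1
asked cell (row1, sun) = 1

row1: w_G1=1 w_G3=1 w_R=1
row2: w_G1=-1 w_G3=11/31 w_R=0
total: w_G1=0 w_G3=42/31 w_R=1
asked value: 1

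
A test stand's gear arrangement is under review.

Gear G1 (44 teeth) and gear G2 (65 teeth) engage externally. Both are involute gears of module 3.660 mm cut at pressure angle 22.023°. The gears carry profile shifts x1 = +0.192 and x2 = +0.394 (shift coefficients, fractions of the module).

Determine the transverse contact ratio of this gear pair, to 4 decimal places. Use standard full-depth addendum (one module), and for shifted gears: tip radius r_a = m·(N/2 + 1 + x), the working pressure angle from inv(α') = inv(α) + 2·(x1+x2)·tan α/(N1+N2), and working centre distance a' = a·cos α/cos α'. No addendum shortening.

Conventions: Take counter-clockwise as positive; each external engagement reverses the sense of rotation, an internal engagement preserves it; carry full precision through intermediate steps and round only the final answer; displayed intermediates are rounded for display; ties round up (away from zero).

recognized (one external pair, fixed centres): single-mesh tooth geometry, m = 3.660, N1 = 44, N2 = 65
base radii: r_b1 = 74.644730, r_b2 = 110.270623
tip radii: r_a1 = 84.882720, r_a2 = 124.052040
inv(α') = inv(22.023°) + 2·(+0.192+0.394)·tan α/(44+65) = 0.02446862  ⇒  α' = 23.44184°
a' = a·cos α / cos α' = 199.4700·cos 22.023°/cos 23.44184° = 201.550449
action lengths: √(r_a1²−r_b1²) = 40.413370, √(r_a2²−r_b2²) = 56.826915
base pitch p_b = π·m·cos α = 10.659242
CR = (40.413370 + 56.826915 − 201.550449·sin 23.44184°)/10.659242 = 1.600479
contact ratio ≈ 1.6005

1.6005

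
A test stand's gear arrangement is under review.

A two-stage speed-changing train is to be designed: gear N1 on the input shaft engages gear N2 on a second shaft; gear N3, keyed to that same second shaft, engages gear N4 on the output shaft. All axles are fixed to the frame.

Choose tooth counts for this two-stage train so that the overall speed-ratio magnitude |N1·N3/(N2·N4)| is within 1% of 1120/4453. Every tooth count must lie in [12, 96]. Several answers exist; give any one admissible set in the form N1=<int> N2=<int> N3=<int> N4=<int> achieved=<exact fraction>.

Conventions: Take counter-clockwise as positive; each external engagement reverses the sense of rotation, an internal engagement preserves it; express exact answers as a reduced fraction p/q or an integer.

design class (target 1120/4453): fixed-axis compound train
target = 1120/4453 in lowest terms: an exact hit needs N1·N3 = k·1120 and N2·N4 = k·4453 for one integer k, every count in [12, 96]; additionally prefer no 1:1 stage (N1 ≠ N2, N3 ≠ N4)
k = 1: N1·N3 = 1120 = 14·80, N2·N4 = 4453 = 61·73
achieved = 14·80/(61·73) = 1120/4453; |achieved − target| = 0 ≤ 56/22265 ✓

N1=14 N2=61 N3=80 N4=73 achieved=1120/4453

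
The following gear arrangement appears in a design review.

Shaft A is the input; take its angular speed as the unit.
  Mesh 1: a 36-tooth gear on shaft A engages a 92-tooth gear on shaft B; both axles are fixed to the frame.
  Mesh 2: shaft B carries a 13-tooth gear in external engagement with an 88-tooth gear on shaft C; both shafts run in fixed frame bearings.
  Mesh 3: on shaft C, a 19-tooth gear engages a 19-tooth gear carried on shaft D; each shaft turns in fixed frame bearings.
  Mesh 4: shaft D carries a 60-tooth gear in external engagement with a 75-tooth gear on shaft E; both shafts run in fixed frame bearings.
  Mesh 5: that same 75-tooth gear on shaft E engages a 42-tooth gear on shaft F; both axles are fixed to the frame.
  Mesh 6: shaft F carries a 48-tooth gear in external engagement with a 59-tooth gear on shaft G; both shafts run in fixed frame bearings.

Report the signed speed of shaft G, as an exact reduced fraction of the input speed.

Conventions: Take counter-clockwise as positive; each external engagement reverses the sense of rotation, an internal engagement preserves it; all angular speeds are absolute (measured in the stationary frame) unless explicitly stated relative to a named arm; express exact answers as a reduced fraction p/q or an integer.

7020/104489

6-mesh fixed-axis compound train (all bearings frame-fixed)
mesh 1 [36T→92T]: |ω|/ω_in = 1×36/92 = 9/23, sense flips to −
mesh 2 [13T→88T]: |ω|/ω_in = (9/23)×13/88 = 117/2024, sense flips to +
mesh 3 [19T→19T]: |ω|/ω_in = (117/2024)×19/19 = 117/2024, sense flips to −
mesh 4 [60T→75T]: |ω|/ω_in = (117/2024)×60/75 = 117/2530, sense flips to +
mesh 5 [75T→42T]: |ω|/ω_in = (117/2530)×75/42 = 585/7084, sense flips to −
mesh 6 [48T→59T]: |ω|/ω_in = (585/7084)×48/59 = 7020/104489, sense flips to +
signed output speed (× input speed) = 7020/104489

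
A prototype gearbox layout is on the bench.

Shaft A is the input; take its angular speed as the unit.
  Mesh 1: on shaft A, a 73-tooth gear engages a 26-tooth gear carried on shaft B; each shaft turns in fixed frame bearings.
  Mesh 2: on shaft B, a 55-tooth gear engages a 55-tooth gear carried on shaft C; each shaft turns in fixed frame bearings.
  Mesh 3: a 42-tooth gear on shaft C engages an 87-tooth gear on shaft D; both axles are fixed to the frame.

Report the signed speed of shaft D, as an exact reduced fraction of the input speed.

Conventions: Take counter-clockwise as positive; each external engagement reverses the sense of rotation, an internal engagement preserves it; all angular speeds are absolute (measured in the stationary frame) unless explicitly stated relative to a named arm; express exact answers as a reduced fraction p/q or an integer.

3-mesh fixed-axis compound train (all bearings frame-fixed)
mesh 1 [73T→26T]: |ω|/ω_in = 1×73/26 = 73/26, sense flips to −
mesh 2 [55T→55T]: |ω|/ω_in = (73/26)×55/55 = 73/26, sense flips to +
mesh 3 [42T→87T]: |ω|/ω_in = (73/26)×42/87 = 511/377, sense flips to −
signed output speed (× input speed) = -511/377

-511/377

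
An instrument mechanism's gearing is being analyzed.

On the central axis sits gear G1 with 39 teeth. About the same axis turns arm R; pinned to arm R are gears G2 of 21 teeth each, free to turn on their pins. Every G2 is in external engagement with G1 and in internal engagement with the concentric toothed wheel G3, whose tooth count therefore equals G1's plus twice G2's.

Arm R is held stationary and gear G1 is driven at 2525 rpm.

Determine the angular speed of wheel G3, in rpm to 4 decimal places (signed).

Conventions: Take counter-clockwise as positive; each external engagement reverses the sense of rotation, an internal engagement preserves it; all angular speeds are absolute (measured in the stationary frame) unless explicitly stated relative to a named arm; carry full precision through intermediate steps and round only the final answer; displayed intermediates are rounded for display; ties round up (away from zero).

-1215.7407 rpm

planetary set (39T centre, 21T on arm, 81T internal) — Willis relation
normalise by the input: solve with ω_sun = 1, then scale by 2525 rpm
ring teeth: 39 + 2·21 = 81
39(ω_sun−ω_arm) = −81(ω_ring−ω_arm),  ω_arm = 0, ω_sun = 1
ω_ring = 0 − (39/81)(1−0) = -13/27
scale: ω_ring = -13/27 × 2525 rpm = -1215.7407 rpm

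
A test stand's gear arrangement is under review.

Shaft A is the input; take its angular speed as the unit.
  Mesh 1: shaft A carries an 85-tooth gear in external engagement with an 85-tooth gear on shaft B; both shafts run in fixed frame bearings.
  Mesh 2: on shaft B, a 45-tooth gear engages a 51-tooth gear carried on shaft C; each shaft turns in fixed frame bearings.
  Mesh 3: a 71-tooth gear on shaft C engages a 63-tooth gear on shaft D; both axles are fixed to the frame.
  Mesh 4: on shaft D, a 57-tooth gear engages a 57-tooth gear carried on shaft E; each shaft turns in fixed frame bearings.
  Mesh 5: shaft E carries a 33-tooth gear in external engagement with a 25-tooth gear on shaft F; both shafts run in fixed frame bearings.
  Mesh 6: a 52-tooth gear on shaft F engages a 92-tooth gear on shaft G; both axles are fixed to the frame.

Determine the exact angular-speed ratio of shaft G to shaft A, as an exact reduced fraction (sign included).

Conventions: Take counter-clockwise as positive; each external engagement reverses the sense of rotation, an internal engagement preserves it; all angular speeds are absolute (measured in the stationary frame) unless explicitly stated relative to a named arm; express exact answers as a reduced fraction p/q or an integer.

10153/13685

class = fixed-axis compound train [6 meshes; 6 ratios multiply, 6 sense flips]
mesh 1 [85T→85T]: running ratio 1, sense −
mesh 2 [45T→51T]: running ratio 15/17, sense +
mesh 3 [71T→63T]: running ratio 355/357, sense −
mesh 4 [57T→57T]: running ratio 355/357, sense +
mesh 5 [33T→25T]: running ratio 781/595, sense −
mesh 6 [52T→92T]: running ratio 10153/13685, sense +
ω_out/ω_in = 10153/13685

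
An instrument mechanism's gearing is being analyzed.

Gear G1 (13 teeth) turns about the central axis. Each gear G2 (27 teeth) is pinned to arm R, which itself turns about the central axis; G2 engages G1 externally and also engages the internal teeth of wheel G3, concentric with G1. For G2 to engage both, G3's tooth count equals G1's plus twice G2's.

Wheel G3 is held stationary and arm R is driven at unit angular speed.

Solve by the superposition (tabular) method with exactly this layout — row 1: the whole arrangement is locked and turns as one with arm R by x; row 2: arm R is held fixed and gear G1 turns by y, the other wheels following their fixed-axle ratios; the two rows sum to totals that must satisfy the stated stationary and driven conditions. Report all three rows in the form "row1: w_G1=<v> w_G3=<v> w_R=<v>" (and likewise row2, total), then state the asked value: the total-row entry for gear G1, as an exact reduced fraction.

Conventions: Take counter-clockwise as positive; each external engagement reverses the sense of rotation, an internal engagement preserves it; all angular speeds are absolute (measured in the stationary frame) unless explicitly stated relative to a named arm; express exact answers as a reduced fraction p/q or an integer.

recognized (axles ride arm R): planetary set, 13/27/67 teeth
superposition row 1 [locked train]: every member turns x
row 2 — arm fixed, fixed-axis ratios: sun y, ring −(13/67)·y, arm 0
boundary: total ω_ring = x − (13/67)·y = 0 and total ω_arm = x = 1  ⇒  y = 67/13, x = 1
row 2 ring = −(13/67)·67/13 = -1
totals (row 1 + row 2): sun 1 + 67/13 = 80/13, ring 1 + (-1) = 0, arm 1 + 0 = 1
asked cell (total, sun) = 80/13

row1: w_G1=1 w_G3=1 w_R=1
row2: w_G1=67/13 w_G3=-1 w_R=0
total: w_G1=80/13 w_G3=0 w_R=1
asked value: 80/13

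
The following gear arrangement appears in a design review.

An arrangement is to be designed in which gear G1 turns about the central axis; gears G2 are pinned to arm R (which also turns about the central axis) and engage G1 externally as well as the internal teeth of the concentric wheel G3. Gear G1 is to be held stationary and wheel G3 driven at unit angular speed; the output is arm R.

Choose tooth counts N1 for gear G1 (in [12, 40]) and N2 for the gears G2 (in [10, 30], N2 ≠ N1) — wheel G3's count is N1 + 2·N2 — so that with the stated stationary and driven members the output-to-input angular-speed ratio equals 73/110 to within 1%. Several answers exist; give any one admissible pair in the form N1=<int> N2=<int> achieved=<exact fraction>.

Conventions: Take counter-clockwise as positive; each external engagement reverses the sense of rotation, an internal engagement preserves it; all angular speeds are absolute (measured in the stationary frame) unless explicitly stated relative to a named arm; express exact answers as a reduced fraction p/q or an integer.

design class (target 73/110): planetary set
Willis with ω_sun = 0: ω_arm/ω_ring = N3/(N1+N3); set equal to 73/110  ⇒  N3/N1 = (73/110)/(1 − 73/110) = 73/37
N3 = N1 + 2·N2  ⇒  N2/N1 = (N3/N1 − 1)/2 = (73/37 − 1)/2 = 18/37
smallest multiple with N1 ≥ 12 and N2 ≥ 10: k = 1  ⇒  N1 = 1·37 = 37, N2 = 1·18 = 18 (N1 ≤ 40, N2 ≤ 30, N2 ≠ N1 ✓), N3 = 37 + 2·18 = 73
check: N3/(N1+N3) with N1 = 37, N3 = 73 gives 73/110; |achieved − target| = 0 ≤ 73/11000 ✓

N1=37 N2=18 achieved=73/110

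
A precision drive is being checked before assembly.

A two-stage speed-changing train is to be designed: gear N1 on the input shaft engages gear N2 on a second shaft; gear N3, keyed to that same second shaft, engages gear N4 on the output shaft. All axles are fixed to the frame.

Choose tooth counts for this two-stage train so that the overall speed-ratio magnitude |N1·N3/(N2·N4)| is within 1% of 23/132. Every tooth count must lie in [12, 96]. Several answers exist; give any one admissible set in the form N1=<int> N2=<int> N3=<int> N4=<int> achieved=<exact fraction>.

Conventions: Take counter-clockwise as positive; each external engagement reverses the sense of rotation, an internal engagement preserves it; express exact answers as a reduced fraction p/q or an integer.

N1=12 N2=18 N3=23 N4=88 achieved=23/132

2-stage fixed-axis compound train for ratio 23/132
target = 23/132 in lowest terms: an exact hit needs N1·N3 = k·23 and N2·N4 = k·132 for one integer k, every count in [12, 96]; additionally prefer no 1:1 stage (N1 ≠ N2, N3 ≠ N4)
k = 1…11: no 1:1-free in-range split of k·23 and k·132 into factor pairs; take k = 12
k = 12: N1·N3 = 276 = 12·23, N2·N4 = 1584 = 18·88
achieved = 12·23/(18·88) = 23/132; |achieved − target| = 0 ≤ 23/13200 ✓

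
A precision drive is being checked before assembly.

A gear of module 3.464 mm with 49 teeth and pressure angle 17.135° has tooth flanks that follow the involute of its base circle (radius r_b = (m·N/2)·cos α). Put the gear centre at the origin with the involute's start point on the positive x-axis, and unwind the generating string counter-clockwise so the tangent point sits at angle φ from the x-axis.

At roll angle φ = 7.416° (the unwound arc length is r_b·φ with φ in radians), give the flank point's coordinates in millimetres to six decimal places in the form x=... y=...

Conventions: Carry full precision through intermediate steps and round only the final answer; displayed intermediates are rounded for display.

recognized (one wheel, involute flank): single-mesh tooth geometry, m = 3.464, N = 49
pitch radius r_p = m·N/2 = 3.464·49/2 = 84.868000
base radius r_b = r_p·cos α = 84.868000·cos 17.135° = 81.100983
roll angle φ = 7.416° = 0.12943362 rad
x = r_b·(cos φ + φ·sin φ) = 81.777485
y = r_b·(sin φ − φ·cos φ) = 0.058522

x=81.777485 y=0.058522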